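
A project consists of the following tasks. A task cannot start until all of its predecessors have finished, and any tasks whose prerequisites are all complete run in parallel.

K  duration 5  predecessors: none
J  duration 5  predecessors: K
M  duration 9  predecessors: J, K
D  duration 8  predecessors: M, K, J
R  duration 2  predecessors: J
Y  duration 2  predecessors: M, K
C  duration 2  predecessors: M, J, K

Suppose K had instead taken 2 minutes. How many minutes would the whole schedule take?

Critical path before the change: K→J→M→D = 5+5+9+8 = 27 giving 27 minutes.
K is on the critical path; changing it to 2 makes that path 24 minutes.
The critical path is still K→J→M→D; finish is now 24 minutes.

24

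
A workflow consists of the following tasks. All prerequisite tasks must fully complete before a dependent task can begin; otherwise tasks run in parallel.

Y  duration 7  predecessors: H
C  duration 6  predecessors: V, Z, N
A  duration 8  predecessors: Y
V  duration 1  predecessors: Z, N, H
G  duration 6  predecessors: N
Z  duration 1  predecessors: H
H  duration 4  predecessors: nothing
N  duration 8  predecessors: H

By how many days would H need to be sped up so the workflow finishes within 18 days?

Current finish: 19 days; target: 18.
H is on every critical path, so each day cut from H cuts the finish by one (this holds down to a finish of 16).
Need 19 − 18 = 1 day off H → H becomes 3 days, finish becomes 18.

1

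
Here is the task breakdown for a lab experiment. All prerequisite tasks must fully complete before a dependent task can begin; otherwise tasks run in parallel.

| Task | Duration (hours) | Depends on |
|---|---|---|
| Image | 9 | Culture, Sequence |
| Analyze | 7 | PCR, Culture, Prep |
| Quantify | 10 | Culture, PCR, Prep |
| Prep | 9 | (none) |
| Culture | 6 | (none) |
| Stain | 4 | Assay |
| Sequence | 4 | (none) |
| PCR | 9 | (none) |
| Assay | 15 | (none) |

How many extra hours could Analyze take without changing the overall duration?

The longest chain is Prep→Quantify = 9+10 = 19; overall finish 19 hours.
Analyze finishes as early as 16 and must finish by 19.
So Analyze can slip 19 − 16 = 3 hours.

3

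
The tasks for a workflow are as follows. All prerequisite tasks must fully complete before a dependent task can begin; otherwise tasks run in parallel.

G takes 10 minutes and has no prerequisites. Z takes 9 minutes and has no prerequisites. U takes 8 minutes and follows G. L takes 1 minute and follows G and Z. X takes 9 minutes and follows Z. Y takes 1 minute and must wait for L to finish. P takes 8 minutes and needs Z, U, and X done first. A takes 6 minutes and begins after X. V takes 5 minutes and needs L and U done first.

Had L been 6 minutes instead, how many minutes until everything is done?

26

As given, the longest chain is G→U→P = 10+8+8 = 26, so the finish is 26 minutes.
L is off the critical path — its longest chain is 16 minutes, giving 10 of slack.
No other chain overtakes it, so the finish is 26 minutes.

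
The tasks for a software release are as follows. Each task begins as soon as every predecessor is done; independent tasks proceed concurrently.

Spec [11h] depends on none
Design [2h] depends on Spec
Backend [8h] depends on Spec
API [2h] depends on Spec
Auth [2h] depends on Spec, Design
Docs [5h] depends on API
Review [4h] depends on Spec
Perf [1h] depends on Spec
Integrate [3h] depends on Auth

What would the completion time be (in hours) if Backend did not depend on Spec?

Original critical path: Spec→Backend = 11+8 = 19 ⇒ 19 hours.
Without Spec→Backend, Backend's earliest start moves from 11 to 0.
After: Spec→Design→Auth→Integrate = 11+2+2+3 = 18 → 18 hours.

18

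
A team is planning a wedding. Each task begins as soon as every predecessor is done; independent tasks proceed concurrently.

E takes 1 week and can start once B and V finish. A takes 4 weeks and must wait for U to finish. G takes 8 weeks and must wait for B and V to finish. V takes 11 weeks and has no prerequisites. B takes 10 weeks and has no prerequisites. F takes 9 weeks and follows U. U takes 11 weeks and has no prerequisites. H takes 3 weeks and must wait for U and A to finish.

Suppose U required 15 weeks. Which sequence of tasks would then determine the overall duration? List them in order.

Critical path before the change: U→F = 11+9 = 20 giving 20 weeks.
Since U is critical, the +4 change carries straight to that chain (now 24 weeks).
That remains the longest chain; total 24 weeks.

U, F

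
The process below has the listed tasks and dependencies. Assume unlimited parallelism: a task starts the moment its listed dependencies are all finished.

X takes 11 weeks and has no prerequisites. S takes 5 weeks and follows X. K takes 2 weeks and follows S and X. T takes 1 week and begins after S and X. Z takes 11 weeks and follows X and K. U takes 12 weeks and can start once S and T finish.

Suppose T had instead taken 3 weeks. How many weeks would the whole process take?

Critical path before the change: X→S→T→U = 11+5+1+12 = 29 giving 29 weeks.
Since T is critical, the +2 change carries straight to that chain (now 31 weeks).
The critical path is still X→S→T→U; finish is now 31 weeks.

31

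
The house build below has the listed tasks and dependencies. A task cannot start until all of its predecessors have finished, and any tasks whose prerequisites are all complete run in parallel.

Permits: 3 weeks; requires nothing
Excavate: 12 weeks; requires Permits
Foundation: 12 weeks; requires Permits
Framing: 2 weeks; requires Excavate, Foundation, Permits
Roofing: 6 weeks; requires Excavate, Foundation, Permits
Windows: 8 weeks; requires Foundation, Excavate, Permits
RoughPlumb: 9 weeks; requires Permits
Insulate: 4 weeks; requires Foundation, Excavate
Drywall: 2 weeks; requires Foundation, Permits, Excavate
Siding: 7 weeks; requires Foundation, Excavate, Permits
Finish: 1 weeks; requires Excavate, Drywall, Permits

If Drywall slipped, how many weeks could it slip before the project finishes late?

Critical path: Permits→Excavate→Windows = 3+12+8 = 23, so the finish is 23 weeks.
The longest chain containing Drywall totals 18 weeks.
Slack of Drywall = 20 − 15 = 5 weeks.

5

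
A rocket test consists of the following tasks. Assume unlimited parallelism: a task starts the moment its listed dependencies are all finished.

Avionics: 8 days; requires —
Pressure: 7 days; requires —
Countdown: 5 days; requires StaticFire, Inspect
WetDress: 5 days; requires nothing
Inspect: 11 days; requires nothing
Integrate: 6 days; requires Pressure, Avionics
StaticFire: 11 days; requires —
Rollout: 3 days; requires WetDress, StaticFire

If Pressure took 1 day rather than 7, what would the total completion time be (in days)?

Critical path before the change: StaticFire→Countdown = 11+5 = 16 giving 16 days.
The longest path through Pressure is only 13 days, so Pressure has float 3.
That remains the longest chain; total 16 days.

16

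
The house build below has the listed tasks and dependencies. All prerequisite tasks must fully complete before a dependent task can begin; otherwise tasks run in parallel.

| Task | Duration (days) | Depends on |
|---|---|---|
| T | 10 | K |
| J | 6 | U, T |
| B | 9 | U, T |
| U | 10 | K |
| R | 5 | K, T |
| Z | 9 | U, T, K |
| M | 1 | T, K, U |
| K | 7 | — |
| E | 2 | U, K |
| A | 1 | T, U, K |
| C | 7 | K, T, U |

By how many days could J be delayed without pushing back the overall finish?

The longest chain is K→T→Z = 7+10+9 = 26; overall finish 26 days.
The longest chain containing J totals 23 days.
Slack of J = 20 − 17 = 3 days.

3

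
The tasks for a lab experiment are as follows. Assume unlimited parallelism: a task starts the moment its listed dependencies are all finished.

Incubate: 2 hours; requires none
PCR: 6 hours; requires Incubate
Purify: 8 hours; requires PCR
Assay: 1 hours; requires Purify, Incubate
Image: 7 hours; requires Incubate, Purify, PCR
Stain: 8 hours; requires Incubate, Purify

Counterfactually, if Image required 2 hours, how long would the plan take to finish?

Critical path before the change: Incubate→PCR→Purify→Stain = 2+6+8+8 = 24 giving 24 hours.
The longest path through Image is only 23 hours, so Image has float 1.
The critical path is still Incubate→PCR→Purify→Stain; finish is now 24 hours.

24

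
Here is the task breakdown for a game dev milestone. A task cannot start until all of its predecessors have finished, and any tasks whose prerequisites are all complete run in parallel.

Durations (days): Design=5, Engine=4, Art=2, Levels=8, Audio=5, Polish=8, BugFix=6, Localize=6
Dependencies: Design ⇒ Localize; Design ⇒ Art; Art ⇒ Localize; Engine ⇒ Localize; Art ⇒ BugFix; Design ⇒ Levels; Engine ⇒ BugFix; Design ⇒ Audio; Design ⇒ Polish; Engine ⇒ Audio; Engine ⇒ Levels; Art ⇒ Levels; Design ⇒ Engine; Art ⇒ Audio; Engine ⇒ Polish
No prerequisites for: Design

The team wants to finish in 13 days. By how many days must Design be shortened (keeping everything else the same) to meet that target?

4

Current finish: 17 days; target: 13.
Design is on every critical path, so each day cut from Design cuts the finish by one (this holds down to a finish of 13).
Need 17 − 13 = 4 days off Design → Design becomes 1 day, finish becomes 13.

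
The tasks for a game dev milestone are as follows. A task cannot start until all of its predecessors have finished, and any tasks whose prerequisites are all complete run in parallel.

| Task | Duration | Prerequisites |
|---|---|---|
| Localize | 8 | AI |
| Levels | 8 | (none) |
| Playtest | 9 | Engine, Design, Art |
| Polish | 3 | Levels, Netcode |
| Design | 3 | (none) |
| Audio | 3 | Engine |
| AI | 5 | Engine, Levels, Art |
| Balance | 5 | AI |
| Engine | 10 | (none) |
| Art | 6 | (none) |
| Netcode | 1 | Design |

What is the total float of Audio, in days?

10

The longest chain is Engine→AI→Localize = 10+5+8 = 23; overall finish 23 days.
Audio finishes as early as 13 and must finish by 23.
Float = 23 − 13 = 10.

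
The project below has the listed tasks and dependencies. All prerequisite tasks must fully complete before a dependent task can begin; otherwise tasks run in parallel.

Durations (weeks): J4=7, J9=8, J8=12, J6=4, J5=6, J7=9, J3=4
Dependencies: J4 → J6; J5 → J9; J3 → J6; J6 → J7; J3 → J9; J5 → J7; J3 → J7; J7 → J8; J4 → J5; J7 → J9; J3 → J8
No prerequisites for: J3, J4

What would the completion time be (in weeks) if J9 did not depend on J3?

Before: longest chain J4→J5→J7→J8 = 7+6+9+12 = 34, finish 34.
Dropping J3→J9 doesn't change J9's earliest start (22); another predecessor still binds.
New critical path: J4→J5→J7→J8 = 7+6+9+12 = 34 ⇒ 34 weeks.

34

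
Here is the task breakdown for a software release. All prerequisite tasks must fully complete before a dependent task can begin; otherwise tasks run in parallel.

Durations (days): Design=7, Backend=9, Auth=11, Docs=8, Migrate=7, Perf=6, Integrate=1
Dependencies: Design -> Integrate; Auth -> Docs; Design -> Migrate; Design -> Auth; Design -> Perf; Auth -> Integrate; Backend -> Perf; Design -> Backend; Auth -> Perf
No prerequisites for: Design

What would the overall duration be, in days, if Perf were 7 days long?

As given, the longest chain is Design→Auth→Docs = 7+11+8 = 26, so the finish is 26 days.
The longest path through Perf is only 24 days, so Perf has float 2.
That remains the longest chain; total 26 days.

26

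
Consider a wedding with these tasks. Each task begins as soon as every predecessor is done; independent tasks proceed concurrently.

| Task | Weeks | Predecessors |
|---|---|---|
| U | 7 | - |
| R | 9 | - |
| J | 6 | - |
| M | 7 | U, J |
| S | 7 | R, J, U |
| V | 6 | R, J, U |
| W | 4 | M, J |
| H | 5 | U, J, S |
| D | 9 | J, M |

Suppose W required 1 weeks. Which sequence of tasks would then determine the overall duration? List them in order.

Baseline: U→M→D = 7+7+9 = 23 → 23 weeks.
W has 5 weeks of float (longest path through it is 18).
The critical path is still U→M→D; finish is now 23 weeks.

U, M, D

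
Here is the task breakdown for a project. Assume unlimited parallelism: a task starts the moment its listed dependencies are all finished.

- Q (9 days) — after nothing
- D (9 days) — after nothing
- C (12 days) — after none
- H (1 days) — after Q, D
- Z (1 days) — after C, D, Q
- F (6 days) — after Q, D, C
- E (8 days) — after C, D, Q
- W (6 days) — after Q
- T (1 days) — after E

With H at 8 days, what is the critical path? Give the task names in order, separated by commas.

Actual critical path: C→E→T = 12+8+1 = 21 ⇒ 21 days.
H is off the critical path — its longest chain is 10 days, giving 11 of slack.
No other chain overtakes it, so the finish is 21 days.

C, E, T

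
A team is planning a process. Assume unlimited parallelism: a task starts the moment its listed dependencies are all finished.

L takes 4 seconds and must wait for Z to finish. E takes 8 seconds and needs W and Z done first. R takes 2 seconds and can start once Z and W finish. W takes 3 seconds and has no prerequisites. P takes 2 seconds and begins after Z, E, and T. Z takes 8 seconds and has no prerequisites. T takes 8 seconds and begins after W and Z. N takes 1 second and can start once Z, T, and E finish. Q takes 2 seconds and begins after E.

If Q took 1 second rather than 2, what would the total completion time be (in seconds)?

18

As given, the longest chain is Z→E→Q = 8+8+2 = 18, so the finish is 18 seconds.
Q lies on that path, so at 1 second the path becomes 17 seconds.
Now Z→E→P = 8+8+2 = 18 is longest, so the finish becomes 18 seconds.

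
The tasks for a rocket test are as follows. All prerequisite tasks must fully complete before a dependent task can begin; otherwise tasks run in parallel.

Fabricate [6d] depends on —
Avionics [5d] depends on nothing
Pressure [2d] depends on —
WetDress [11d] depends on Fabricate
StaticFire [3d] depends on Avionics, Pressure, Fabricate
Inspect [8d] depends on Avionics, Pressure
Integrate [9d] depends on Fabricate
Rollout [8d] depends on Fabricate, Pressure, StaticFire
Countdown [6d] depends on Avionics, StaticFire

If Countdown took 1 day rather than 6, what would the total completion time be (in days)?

17

As given, the longest chain is Fabricate→WetDress = 6+11 = 17, so the finish is 17 days.
Countdown is off the critical path — its longest chain is 15 days, giving 2 of slack.
No other chain overtakes it, so the finish is 17 days.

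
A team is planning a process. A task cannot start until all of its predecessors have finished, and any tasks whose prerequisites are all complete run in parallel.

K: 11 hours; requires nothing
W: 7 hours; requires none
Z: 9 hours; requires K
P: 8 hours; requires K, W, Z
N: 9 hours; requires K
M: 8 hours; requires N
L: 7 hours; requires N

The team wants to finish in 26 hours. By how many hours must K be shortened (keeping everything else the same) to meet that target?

Current finish: 28 hours; target: 26.
K is on every critical path, so each hour cut from K cuts the finish by one (this holds down to a finish of 18).
Need 28 − 26 = 2 hours off K → K becomes 9 hours, finish becomes 26.

2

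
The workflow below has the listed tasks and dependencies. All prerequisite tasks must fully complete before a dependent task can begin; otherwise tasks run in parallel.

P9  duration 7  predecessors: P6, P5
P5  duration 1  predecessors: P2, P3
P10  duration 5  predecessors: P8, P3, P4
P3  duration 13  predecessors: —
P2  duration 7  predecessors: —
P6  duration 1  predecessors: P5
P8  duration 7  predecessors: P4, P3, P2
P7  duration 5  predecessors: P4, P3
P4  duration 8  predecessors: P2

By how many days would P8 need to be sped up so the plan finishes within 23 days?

Current finish: 27 days; target: 23.
P8 is on every critical path, so each day cut from P8 cuts the finish by one (this holds down to a finish of 22).
Need 27 − 23 = 4 days off P8 → P8 becomes 3 days, finish becomes 23.

4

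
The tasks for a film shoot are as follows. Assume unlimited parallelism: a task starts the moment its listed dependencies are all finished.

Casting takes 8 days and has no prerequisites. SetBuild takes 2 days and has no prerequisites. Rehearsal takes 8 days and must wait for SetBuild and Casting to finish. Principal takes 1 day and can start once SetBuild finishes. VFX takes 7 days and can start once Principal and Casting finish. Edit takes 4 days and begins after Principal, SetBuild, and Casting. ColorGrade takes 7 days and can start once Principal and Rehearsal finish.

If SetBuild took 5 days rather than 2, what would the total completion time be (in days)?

23

Actual critical path: Casting→Rehearsal→ColorGrade = 8+8+7 = 23 ⇒ 23 days.
SetBuild is off the critical path — its longest chain is 17 days, giving 6 of slack.
The critical path is still Casting→Rehearsal→ColorGrade; finish is now 23 days.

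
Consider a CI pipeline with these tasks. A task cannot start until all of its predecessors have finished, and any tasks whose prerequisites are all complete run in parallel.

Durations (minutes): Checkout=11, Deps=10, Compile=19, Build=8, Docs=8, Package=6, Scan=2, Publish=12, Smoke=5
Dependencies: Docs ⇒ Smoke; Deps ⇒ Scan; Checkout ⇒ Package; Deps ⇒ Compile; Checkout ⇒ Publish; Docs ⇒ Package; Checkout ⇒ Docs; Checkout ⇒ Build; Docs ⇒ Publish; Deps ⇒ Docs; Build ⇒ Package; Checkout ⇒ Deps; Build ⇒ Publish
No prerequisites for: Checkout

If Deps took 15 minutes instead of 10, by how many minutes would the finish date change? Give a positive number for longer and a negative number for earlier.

5

Critical path before the change: Checkout→Deps→Docs→Publish = 11+10+8+12 = 41 giving 41 minutes.
Deps is on the critical path; changing it to 15 makes that path 46 minutes.
No other chain overtakes it, so the finish is 46 minutes.
Change in finish: 46 − 41 = +5 minutes.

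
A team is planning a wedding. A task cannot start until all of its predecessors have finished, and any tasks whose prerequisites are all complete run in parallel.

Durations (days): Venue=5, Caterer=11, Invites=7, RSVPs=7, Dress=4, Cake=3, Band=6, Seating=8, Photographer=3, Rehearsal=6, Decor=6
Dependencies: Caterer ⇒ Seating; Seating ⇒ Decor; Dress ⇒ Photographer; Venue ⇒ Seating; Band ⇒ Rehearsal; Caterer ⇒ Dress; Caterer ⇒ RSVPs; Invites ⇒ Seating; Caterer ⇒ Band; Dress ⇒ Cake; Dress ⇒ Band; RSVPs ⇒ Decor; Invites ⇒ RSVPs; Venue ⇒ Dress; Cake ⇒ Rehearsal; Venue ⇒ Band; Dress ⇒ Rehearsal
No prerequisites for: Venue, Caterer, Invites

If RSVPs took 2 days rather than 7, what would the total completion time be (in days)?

As given, the longest chain is Caterer→Dress→Band→Rehearsal = 11+4+6+6 = 27, so the finish is 27 days.
RSVPs has 3 days of float (longest path through it is 24).
That remains the longest chain; total 27 days.

27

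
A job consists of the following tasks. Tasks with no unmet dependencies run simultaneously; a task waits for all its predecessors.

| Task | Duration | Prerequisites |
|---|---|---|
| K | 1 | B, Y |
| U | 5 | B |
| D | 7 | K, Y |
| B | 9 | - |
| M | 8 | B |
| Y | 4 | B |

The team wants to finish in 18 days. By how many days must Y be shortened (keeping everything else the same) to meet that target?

3

Current finish: 21 days; target: 18.
Y is on every critical path, so each day cut from Y cuts the finish by one (this holds down to a finish of 18).
Need 21 − 18 = 3 days off Y → Y becomes 1 day, finish becomes 18.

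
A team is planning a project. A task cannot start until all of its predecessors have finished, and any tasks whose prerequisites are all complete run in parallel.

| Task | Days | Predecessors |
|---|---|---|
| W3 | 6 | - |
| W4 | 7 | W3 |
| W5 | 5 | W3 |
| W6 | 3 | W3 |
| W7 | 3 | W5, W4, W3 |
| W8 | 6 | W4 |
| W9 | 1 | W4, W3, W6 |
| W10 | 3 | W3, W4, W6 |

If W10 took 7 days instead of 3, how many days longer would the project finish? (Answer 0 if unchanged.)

As given, the longest chain is W3→W4→W8 = 6+7+6 = 19, so the finish is 19 days.
W10 has 3 days of float (longest path through it is 16).
The binding chain switches to W3→W4→W10 = 6+7+7 = 20; finish 20 days.
Change in finish: 20 − 19 = +1 days.

1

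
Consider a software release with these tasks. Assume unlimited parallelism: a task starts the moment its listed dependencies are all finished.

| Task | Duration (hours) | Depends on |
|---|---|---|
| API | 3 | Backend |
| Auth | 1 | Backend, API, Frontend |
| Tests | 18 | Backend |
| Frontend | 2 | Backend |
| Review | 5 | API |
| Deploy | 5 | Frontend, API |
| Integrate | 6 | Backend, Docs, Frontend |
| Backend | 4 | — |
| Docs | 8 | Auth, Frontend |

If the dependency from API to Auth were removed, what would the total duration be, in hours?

22

Original critical path: Backend→API→Auth→Docs→Integrate = 4+3+1+8+6 = 22 ⇒ 22 hours.
Without API→Auth, Auth's earliest start moves from 7 to 6.
New critical path: Backend→Tests = 4+18 = 22 ⇒ 22 hours.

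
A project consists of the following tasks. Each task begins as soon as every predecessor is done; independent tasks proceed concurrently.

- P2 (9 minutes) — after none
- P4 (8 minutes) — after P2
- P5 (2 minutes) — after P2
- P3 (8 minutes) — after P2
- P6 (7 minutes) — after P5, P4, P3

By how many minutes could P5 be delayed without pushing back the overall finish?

6

The longest chain is P2→P3→P6 = 9+8+7 = 24; overall finish 24 minutes.
The longest chain containing P5 totals 18 minutes.
Float = 24 − 18 = 6.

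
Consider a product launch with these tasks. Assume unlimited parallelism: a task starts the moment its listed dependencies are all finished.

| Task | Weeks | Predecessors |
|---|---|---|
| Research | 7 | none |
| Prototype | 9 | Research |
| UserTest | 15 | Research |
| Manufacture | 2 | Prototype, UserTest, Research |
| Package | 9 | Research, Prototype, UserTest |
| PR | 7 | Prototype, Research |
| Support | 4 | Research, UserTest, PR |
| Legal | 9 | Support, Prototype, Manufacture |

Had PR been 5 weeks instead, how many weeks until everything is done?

As given, the longest chain is Research→Prototype→PR→Support→Legal = 7+9+7+4+9 = 36, so the finish is 36 weeks.
Since PR is critical, the -2 change carries straight to that chain (now 34 weeks).
New critical path: Research→UserTest→Support→Legal = 7+15+4+9 = 35 ⇒ 35 weeks.

35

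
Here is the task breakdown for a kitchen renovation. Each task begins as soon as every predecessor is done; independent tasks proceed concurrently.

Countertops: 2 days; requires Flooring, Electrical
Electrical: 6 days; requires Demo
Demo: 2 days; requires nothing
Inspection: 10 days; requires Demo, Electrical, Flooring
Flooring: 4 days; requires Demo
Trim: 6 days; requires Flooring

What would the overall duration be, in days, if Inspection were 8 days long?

Critical path before the change: Demo→Electrical→Inspection = 2+6+10 = 18 giving 18 days.
Inspection lies on that path, so at 8 days the path becomes 16 days.
The critical path is still Demo→Electrical→Inspection; finish is now 16 days.

16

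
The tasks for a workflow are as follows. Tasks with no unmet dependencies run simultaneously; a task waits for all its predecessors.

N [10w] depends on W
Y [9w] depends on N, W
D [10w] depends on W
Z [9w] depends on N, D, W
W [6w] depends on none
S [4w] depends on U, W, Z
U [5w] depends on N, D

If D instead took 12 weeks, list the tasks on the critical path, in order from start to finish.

The binding path is W→D→Z→S = 6+10+9+4 = 29; finish at 29 weeks.
Since D is critical, the +2 change carries straight to that chain (now 31 weeks).
That remains the longest chain; total 31 weeks.

W, D, Z, S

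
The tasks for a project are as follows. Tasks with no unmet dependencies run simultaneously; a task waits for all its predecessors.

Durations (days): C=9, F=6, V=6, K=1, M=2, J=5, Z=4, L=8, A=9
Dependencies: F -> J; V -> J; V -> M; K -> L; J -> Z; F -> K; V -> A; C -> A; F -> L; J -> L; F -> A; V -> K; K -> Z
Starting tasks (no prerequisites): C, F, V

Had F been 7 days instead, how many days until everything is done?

20

Critical path before the change: F→J→L = 6+5+8 = 19 giving 19 days.
F lies on that path, so at 7 days the path becomes 20 days.
The critical path is still F→J→L; finish is now 20 days.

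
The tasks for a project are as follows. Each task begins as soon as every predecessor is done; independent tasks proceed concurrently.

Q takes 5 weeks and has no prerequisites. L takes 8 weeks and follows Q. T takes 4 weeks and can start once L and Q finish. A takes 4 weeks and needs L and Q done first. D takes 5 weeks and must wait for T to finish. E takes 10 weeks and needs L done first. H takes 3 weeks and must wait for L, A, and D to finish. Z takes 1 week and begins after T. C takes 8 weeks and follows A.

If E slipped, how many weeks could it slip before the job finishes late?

Q→L→T→D→H = 5+8+4+5+3 = 25 sets the makespan at 25 weeks.
Longest path through E: 23 weeks (earliest finish 23, latest finish 25).
So E can slip 25 − 23 = 2 weeks.

2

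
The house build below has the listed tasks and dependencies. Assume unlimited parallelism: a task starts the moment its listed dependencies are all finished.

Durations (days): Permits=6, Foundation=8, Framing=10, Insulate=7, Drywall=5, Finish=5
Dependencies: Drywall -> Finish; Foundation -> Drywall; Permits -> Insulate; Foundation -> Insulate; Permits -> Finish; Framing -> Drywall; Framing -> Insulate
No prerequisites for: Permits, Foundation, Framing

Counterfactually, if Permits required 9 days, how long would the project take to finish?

20

As given, the longest chain is Framing→Drywall→Finish = 10+5+5 = 20, so the finish is 20 days.
Permits is off the critical path — its longest chain is 13 days, giving 7 of slack.
That remains the longest chain; total 20 days.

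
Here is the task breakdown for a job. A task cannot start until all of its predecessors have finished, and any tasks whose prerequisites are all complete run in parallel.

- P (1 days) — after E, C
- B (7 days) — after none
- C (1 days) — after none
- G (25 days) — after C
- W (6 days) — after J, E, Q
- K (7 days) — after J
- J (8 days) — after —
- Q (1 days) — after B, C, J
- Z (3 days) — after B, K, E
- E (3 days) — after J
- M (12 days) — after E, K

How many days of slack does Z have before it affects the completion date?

The longest chain is J→K→M = 8+7+12 = 27; overall finish 27 days.
Longest path through Z: 18 days (earliest finish 18, latest finish 27).
Slack of Z = 24 − 15 = 9 days.

9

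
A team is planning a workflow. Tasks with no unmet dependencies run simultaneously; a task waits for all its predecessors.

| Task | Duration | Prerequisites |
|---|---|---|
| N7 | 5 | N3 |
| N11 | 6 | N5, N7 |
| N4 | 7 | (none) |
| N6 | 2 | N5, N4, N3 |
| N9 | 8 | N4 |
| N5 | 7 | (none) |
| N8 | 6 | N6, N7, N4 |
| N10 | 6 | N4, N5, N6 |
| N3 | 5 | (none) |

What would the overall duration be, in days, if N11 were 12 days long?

Actual critical path: N3→N7→N11 = 5+5+6 = 16 ⇒ 16 days.
N11 lies on that path, so at 12 days the path becomes 22 days.
The critical path is still N3→N7→N11; finish is now 22 days.

22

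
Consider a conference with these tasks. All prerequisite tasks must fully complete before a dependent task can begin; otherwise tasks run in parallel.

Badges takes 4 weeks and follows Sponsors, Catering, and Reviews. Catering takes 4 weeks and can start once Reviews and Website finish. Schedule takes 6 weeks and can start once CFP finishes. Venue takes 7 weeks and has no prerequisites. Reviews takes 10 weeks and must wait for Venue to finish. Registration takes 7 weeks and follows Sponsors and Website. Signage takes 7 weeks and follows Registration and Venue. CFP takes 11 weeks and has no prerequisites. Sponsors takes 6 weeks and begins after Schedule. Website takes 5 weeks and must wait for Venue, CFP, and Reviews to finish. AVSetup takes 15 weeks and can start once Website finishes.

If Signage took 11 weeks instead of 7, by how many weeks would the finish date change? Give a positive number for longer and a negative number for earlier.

4

Critical path before the change: CFP→Schedule→Sponsors→Registration→Signage = 11+6+6+7+7 = 37 giving 37 weeks.
Signage is on the critical path; changing it to 11 makes that path 41 weeks.
The critical path is still CFP→Schedule→Sponsors→Registration→Signage; finish is now 41 weeks.
Change in finish: 41 − 37 = +4 weeks.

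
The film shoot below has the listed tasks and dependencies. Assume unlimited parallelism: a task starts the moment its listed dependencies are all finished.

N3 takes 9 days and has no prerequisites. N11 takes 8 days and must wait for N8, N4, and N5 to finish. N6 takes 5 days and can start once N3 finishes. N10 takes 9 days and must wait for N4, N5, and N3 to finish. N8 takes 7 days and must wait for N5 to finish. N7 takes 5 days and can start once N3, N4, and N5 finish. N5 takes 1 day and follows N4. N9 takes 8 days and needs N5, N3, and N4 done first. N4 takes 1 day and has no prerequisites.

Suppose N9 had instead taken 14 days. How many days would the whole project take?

Critical path before the change: N3→N10 = 9+9 = 18 giving 18 days.
N9 has 1 day of float (longest path through it is 17).
Now N3→N9 = 9+14 = 23 is longest, so the finish becomes 23 days.

23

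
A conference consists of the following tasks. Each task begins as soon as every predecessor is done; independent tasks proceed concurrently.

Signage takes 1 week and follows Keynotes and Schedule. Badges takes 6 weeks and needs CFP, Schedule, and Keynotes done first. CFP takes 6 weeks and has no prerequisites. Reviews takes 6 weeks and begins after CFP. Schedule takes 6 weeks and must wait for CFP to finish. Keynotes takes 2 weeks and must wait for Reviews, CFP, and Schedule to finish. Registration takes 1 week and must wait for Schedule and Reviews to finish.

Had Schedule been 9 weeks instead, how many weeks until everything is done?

Actual critical path: CFP→Schedule→Keynotes→Badges = 6+6+2+6 = 20 ⇒ 20 weeks.
Schedule is on the critical path; changing it to 9 makes that path 23 weeks.
The critical path is still CFP→Schedule→Keynotes→Badges; finish is now 23 weeks.

23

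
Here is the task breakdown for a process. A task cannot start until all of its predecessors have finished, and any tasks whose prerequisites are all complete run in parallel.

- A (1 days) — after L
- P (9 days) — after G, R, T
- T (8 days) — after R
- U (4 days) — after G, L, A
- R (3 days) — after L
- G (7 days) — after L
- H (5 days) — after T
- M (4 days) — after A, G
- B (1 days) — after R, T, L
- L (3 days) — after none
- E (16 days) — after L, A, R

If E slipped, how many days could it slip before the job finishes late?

The longest chain is L→R→T→P = 3+3+8+9 = 23; overall finish 23 days.
The longest chain containing E totals 22 days.
So E can slip 23 − 22 = 1 day.

1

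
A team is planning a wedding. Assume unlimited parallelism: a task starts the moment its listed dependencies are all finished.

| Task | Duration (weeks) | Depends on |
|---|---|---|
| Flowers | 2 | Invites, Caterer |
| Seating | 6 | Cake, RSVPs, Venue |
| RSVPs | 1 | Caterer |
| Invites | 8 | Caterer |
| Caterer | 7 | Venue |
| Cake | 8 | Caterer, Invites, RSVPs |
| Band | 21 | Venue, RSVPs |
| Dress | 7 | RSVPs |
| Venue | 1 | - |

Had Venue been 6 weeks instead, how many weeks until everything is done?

35

Critical path before the change: Venue→Caterer→Invites→Cake→Seating = 1+7+8+8+6 = 30 giving 30 weeks.
Venue is on the critical path; changing it to 6 makes that path 35 weeks.
That remains the longest chain; total 35 weeks.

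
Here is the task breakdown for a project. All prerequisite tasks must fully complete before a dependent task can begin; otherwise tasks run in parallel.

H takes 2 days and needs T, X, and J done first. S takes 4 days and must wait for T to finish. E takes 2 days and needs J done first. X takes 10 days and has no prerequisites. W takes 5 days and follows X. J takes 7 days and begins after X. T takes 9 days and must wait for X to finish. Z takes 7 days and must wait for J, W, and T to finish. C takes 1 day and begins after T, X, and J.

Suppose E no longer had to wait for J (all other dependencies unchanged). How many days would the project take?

26

Original critical path: X→T→Z = 10+9+7 = 26 ⇒ 26 days.
Without J→E, E's earliest start moves from 17 to 0.
After: X→T→Z = 10+9+7 = 26 → 26 days.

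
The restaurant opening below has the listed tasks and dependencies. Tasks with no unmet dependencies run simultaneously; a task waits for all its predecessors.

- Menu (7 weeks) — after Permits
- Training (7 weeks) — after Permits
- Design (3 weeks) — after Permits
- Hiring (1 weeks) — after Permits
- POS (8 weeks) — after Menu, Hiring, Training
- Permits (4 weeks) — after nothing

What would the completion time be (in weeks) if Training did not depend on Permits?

With the dependency in place, Permits→Menu→POS = 4+7+8 = 19 sets the finish at 19 weeks.
Without Permits→Training, Training's earliest start moves from 4 to 0.
New critical path: Permits→Menu→POS = 4+7+8 = 19 ⇒ 19 weeks.

19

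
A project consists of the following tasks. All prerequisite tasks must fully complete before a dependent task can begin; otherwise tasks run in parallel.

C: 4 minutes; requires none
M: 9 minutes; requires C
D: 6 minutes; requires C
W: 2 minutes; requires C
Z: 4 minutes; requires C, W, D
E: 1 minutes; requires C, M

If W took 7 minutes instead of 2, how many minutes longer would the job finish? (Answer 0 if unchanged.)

1

Baseline: C→M→E = 4+9+1 = 14 → 14 minutes.
W is off the critical path — its longest chain is 10 minutes, giving 4 of slack.
The binding chain switches to C→W→Z = 4+7+4 = 15; finish 15 minutes.
Change in finish: 15 − 14 = +1 minutes.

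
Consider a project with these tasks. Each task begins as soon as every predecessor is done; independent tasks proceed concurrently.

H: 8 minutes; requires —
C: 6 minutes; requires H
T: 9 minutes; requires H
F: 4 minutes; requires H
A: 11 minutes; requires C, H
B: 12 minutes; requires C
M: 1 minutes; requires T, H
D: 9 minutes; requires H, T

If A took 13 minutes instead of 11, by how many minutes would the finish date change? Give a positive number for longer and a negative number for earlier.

1

Actual critical path: H→C→B = 8+6+12 = 26 ⇒ 26 minutes.
A is off the critical path — its longest chain is 25 minutes, giving 1 of slack.
New critical path: H→C→A = 8+6+13 = 27 ⇒ 27 minutes.
Change in finish: 27 − 26 = +1 minutes.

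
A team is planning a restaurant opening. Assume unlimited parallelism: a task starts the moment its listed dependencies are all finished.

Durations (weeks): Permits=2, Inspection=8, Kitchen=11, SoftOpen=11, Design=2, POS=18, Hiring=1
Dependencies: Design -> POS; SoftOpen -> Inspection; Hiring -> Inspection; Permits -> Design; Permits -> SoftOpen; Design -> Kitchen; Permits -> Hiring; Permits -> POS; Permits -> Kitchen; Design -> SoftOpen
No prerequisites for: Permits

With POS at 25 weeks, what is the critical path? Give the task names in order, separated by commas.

Permits, Design, POS

Actual critical path: Permits→Design→SoftOpen→Inspection = 2+2+11+8 = 23 ⇒ 23 weeks.
The longest path through POS is only 22 weeks, so POS has float 1.
New critical path: Permits→Design→POS = 2+2+25 = 29 ⇒ 29 weeks.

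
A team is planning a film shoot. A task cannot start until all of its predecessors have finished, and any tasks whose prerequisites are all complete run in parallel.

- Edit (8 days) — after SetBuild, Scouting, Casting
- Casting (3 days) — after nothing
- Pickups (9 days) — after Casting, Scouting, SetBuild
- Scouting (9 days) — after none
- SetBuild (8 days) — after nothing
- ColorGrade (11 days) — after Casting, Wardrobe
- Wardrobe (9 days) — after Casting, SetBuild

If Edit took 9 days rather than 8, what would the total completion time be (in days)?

Baseline: SetBuild→Wardrobe→ColorGrade = 8+9+11 = 28 → 28 days.
Edit is off the critical path — its longest chain is 17 days, giving 11 of slack.
The critical path is still SetBuild→Wardrobe→ColorGrade; finish is now 28 days.

28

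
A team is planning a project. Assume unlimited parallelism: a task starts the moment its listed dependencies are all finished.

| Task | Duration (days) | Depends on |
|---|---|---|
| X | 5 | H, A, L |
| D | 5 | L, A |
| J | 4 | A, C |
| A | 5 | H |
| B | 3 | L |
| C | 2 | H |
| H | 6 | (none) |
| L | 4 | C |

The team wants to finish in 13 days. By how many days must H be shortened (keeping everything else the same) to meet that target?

4

Current finish: 17 days; target: 13.
H is on every critical path, so each day cut from H cuts the finish by one (this holds down to a finish of 12).
Need 17 − 13 = 4 days off H → H becomes 2 days, finish becomes 13.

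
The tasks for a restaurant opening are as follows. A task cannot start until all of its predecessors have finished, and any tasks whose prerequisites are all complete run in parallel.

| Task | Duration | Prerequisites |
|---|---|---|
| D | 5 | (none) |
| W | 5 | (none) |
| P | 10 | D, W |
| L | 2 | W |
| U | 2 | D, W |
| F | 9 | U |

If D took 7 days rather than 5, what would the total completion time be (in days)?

Baseline: D→U→F = 5+2+9 = 16 → 16 days.
D lies on that path, so at 7 days the path becomes 18 days.
No other chain overtakes it, so the finish is 18 days.

18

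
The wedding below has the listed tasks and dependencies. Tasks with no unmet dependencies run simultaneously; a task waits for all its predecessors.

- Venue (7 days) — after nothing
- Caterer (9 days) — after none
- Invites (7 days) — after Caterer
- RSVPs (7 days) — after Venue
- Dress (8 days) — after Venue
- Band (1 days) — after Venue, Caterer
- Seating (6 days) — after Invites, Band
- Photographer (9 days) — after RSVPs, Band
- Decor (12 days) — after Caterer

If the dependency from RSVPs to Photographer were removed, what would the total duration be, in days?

Before: longest chain Venue→RSVPs→Photographer = 7+7+9 = 23, finish 23.
Without RSVPs→Photographer, Photographer's earliest start moves from 14 to 10.
After: Caterer→Invites→Seating = 9+7+6 = 22 → 22 days.

22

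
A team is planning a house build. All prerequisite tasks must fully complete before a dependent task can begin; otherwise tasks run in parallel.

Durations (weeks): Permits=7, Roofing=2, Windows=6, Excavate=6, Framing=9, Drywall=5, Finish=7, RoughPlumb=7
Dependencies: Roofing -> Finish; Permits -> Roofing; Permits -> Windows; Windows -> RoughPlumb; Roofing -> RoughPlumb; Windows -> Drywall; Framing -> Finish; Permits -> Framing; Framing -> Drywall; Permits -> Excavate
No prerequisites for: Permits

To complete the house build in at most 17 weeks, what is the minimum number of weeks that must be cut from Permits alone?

Current finish: 23 weeks; target: 17.
Permits is on every critical path, so each week cut from Permits cuts the finish by one (this holds down to a finish of 17).
Need 23 − 17 = 6 weeks off Permits → Permits becomes 1 week, finish becomes 17.

6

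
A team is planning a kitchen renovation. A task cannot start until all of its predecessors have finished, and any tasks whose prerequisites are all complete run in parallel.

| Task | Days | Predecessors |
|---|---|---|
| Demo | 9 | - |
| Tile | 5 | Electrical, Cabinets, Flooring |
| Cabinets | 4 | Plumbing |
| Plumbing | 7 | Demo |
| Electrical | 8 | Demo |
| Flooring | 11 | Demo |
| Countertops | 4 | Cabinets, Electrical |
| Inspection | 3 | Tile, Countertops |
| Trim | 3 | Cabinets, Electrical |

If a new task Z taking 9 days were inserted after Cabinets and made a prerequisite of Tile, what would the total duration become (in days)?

Originally the project takes 28 days.
With Z inserted, Tile now waits for max(Electrical, Cabinets, Flooring, Z).
New critical path: Demo→Plumbing→Cabinets→Z→Tile→Inspection = 9+7+4+9+5+3 = 37 ⇒ 37 days.

37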